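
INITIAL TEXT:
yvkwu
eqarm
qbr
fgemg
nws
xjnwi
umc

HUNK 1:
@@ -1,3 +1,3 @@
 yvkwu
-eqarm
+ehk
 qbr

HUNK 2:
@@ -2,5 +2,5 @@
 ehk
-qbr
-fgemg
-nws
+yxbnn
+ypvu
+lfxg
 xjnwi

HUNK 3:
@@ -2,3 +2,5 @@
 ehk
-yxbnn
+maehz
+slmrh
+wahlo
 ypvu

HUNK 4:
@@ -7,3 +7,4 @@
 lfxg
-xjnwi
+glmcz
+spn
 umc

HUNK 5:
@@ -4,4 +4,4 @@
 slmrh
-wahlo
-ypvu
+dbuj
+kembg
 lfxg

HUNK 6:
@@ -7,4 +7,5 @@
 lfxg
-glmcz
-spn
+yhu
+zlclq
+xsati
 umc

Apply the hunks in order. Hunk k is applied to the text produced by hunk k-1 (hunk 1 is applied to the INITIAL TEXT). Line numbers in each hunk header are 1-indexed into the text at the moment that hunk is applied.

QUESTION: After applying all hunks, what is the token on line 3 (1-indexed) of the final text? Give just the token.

Hunk 1: at line 1 remove [eqarm] add [ehk] -> 7 lines: yvkwu ehk qbr fgemg nws xjnwi umc
Hunk 2: at line 2 remove [qbr,fgemg,nws] add [yxbnn,ypvu,lfxg] -> 7 lines: yvkwu ehk yxbnn ypvu lfxg xjnwi umc
Hunk 3: at line 2 remove [yxbnn] add [maehz,slmrh,wahlo] -> 9 lines: yvkwu ehk maehz slmrh wahlo ypvu lfxg xjnwi umc
Hunk 4: at line 7 remove [xjnwi] add [glmcz,spn] -> 10 lines: yvkwu ehk maehz slmrh wahlo ypvu lfxg glmcz spn umc
Hunk 5: at line 4 remove [wahlo,ypvu] add [dbuj,kembg] -> 10 lines: yvkwu ehk maehz slmrh dbuj kembg lfxg glmcz spn umc
Hunk 6: at line 7 remove [glmcz,spn] add [yhu,zlclq,xsati] -> 11 lines: yvkwu ehk maehz slmrh dbuj kembg lfxg yhu zlclq xsati umc
Final line 3: maehz

Answer: maehz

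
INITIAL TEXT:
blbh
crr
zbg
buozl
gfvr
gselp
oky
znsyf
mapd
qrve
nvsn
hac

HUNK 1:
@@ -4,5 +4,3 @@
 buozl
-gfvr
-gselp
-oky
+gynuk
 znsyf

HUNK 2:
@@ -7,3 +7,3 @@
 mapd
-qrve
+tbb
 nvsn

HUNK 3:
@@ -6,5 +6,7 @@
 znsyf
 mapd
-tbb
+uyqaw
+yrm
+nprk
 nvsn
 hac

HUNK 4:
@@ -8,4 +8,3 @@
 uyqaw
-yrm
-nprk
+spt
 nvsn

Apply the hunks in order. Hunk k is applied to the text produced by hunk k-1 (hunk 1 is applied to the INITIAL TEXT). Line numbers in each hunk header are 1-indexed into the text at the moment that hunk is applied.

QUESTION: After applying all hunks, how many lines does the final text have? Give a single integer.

Hunk 1: at line 4 remove [gfvr,gselp,oky] add [gynuk] -> 10 lines: blbh crr zbg buozl gynuk znsyf mapd qrve nvsn hac
Hunk 2: at line 7 remove [qrve] add [tbb] -> 10 lines: blbh crr zbg buozl gynuk znsyf mapd tbb nvsn hac
Hunk 3: at line 6 remove [tbb] add [uyqaw,yrm,nprk] -> 12 lines: blbh crr zbg buozl gynuk znsyf mapd uyqaw yrm nprk nvsn hac
Hunk 4: at line 8 remove [yrm,nprk] add [spt] -> 11 lines: blbh crr zbg buozl gynuk znsyf mapd uyqaw spt nvsn hac
Final line count: 11

Answer: 11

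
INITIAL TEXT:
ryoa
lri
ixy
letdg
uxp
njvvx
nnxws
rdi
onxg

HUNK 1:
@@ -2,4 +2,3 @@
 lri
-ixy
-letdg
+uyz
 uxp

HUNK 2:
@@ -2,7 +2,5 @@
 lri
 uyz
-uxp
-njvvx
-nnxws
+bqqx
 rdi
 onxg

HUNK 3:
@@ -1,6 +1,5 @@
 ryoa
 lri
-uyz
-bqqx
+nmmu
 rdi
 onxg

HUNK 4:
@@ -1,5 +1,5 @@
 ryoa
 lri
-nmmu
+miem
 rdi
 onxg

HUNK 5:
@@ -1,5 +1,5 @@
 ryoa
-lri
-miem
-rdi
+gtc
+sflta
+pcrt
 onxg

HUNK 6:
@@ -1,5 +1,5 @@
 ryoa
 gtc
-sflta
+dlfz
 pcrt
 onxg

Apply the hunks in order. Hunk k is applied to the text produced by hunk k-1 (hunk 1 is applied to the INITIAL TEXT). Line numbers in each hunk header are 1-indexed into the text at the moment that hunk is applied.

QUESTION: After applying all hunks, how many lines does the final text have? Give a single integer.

Hunk 1: at line 2 remove [ixy,letdg] add [uyz] -> 8 lines: ryoa lri uyz uxp njvvx nnxws rdi onxg
Hunk 2: at line 2 remove [uxp,njvvx,nnxws] add [bqqx] -> 6 lines: ryoa lri uyz bqqx rdi onxg
Hunk 3: at line 1 remove [uyz,bqqx] add [nmmu] -> 5 lines: ryoa lri nmmu rdi onxg
Hunk 4: at line 1 remove [nmmu] add [miem] -> 5 lines: ryoa lri miem rdi onxg
Hunk 5: at line 1 remove [lri,miem,rdi] add [gtc,sflta,pcrt] -> 5 lines: ryoa gtc sflta pcrt onxg
Hunk 6: at line 1 remove [sflta] add [dlfz] -> 5 lines: ryoa gtc dlfz pcrt onxg
Final line count: 5

Answer: 5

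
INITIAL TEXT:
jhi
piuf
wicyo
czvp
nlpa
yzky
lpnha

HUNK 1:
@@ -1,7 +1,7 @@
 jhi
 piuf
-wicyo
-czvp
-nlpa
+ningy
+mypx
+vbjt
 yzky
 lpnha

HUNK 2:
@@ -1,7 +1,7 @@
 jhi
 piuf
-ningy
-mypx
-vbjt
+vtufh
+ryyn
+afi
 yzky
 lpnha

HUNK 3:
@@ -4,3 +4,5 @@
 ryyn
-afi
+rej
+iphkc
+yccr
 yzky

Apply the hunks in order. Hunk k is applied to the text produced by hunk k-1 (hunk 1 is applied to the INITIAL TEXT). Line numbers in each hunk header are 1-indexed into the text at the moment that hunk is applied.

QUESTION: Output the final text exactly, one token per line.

Answer: jhi
piuf
vtufh
ryyn
rej
iphkc
yccr
yzky
lpnha

Derivation:
Hunk 1: at line 1 remove [wicyo,czvp,nlpa] add [ningy,mypx,vbjt] -> 7 lines: jhi piuf ningy mypx vbjt yzky lpnha
Hunk 2: at line 1 remove [ningy,mypx,vbjt] add [vtufh,ryyn,afi] -> 7 lines: jhi piuf vtufh ryyn afi yzky lpnha
Hunk 3: at line 4 remove [afi] add [rej,iphkc,yccr] -> 9 lines: jhi piuf vtufh ryyn rej iphkc yccr yzky lpnha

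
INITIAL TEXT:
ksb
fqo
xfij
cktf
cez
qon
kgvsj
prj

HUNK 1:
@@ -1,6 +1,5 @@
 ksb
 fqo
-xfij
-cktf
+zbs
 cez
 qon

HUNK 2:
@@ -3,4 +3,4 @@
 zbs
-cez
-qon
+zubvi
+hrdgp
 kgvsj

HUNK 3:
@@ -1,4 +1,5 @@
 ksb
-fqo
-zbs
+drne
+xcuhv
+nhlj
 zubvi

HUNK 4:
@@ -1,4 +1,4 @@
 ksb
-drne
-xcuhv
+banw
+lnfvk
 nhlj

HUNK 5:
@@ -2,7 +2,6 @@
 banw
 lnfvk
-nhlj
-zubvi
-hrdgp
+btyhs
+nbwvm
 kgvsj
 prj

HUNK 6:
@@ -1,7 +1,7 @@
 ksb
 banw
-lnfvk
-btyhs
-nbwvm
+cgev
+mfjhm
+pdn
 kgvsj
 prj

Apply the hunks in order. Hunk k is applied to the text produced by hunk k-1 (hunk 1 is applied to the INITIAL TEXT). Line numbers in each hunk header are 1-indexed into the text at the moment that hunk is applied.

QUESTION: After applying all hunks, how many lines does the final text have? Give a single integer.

Hunk 1: at line 1 remove [xfij,cktf] add [zbs] -> 7 lines: ksb fqo zbs cez qon kgvsj prj
Hunk 2: at line 3 remove [cez,qon] add [zubvi,hrdgp] -> 7 lines: ksb fqo zbs zubvi hrdgp kgvsj prj
Hunk 3: at line 1 remove [fqo,zbs] add [drne,xcuhv,nhlj] -> 8 lines: ksb drne xcuhv nhlj zubvi hrdgp kgvsj prj
Hunk 4: at line 1 remove [drne,xcuhv] add [banw,lnfvk] -> 8 lines: ksb banw lnfvk nhlj zubvi hrdgp kgvsj prj
Hunk 5: at line 2 remove [nhlj,zubvi,hrdgp] add [btyhs,nbwvm] -> 7 lines: ksb banw lnfvk btyhs nbwvm kgvsj prj
Hunk 6: at line 1 remove [lnfvk,btyhs,nbwvm] add [cgev,mfjhm,pdn] -> 7 lines: ksb banw cgev mfjhm pdn kgvsj prj
Final line count: 7

Answer: 7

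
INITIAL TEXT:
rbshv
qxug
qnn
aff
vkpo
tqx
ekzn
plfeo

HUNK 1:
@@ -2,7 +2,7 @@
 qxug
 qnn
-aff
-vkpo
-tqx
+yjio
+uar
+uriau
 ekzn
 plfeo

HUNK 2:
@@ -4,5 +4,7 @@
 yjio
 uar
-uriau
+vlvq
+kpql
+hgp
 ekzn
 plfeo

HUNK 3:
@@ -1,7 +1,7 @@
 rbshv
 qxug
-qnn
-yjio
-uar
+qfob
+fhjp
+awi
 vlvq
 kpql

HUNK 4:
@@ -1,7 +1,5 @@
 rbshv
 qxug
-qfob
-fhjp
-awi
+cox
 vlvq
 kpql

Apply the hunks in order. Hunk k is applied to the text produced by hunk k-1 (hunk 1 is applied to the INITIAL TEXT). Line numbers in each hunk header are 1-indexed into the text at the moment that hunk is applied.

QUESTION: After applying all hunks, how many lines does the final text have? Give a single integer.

Answer: 8

Derivation:
Hunk 1: at line 2 remove [aff,vkpo,tqx] add [yjio,uar,uriau] -> 8 lines: rbshv qxug qnn yjio uar uriau ekzn plfeo
Hunk 2: at line 4 remove [uriau] add [vlvq,kpql,hgp] -> 10 lines: rbshv qxug qnn yjio uar vlvq kpql hgp ekzn plfeo
Hunk 3: at line 1 remove [qnn,yjio,uar] add [qfob,fhjp,awi] -> 10 lines: rbshv qxug qfob fhjp awi vlvq kpql hgp ekzn plfeo
Hunk 4: at line 1 remove [qfob,fhjp,awi] add [cox] -> 8 lines: rbshv qxug cox vlvq kpql hgp ekzn plfeo
Final line count: 8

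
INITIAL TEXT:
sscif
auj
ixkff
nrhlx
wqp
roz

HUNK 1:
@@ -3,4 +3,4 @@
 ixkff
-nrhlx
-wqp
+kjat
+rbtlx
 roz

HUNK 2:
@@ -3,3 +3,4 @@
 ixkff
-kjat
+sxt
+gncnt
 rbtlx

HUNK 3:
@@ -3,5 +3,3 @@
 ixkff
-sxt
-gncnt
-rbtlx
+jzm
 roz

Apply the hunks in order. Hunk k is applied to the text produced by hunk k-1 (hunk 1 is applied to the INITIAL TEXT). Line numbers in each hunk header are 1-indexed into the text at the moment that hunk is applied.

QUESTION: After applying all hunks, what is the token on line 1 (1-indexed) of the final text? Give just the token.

Answer: sscif

Derivation:
Hunk 1: at line 3 remove [nrhlx,wqp] add [kjat,rbtlx] -> 6 lines: sscif auj ixkff kjat rbtlx roz
Hunk 2: at line 3 remove [kjat] add [sxt,gncnt] -> 7 lines: sscif auj ixkff sxt gncnt rbtlx roz
Hunk 3: at line 3 remove [sxt,gncnt,rbtlx] add [jzm] -> 5 lines: sscif auj ixkff jzm roz
Final line 1: sscif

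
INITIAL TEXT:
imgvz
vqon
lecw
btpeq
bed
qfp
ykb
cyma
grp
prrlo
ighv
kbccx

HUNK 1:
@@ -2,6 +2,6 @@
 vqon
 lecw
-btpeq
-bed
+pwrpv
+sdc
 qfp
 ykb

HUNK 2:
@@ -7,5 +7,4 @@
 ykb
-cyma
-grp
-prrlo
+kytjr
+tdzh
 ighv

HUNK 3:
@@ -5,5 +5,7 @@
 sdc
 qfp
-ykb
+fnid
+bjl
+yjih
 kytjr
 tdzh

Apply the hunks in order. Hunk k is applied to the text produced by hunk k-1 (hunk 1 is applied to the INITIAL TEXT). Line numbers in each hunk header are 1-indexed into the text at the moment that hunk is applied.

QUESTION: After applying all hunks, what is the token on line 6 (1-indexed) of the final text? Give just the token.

Answer: qfp

Derivation:
Hunk 1: at line 2 remove [btpeq,bed] add [pwrpv,sdc] -> 12 lines: imgvz vqon lecw pwrpv sdc qfp ykb cyma grp prrlo ighv kbccx
Hunk 2: at line 7 remove [cyma,grp,prrlo] add [kytjr,tdzh] -> 11 lines: imgvz vqon lecw pwrpv sdc qfp ykb kytjr tdzh ighv kbccx
Hunk 3: at line 5 remove [ykb] add [fnid,bjl,yjih] -> 13 lines: imgvz vqon lecw pwrpv sdc qfp fnid bjl yjih kytjr tdzh ighv kbccx
Final line 6: qfp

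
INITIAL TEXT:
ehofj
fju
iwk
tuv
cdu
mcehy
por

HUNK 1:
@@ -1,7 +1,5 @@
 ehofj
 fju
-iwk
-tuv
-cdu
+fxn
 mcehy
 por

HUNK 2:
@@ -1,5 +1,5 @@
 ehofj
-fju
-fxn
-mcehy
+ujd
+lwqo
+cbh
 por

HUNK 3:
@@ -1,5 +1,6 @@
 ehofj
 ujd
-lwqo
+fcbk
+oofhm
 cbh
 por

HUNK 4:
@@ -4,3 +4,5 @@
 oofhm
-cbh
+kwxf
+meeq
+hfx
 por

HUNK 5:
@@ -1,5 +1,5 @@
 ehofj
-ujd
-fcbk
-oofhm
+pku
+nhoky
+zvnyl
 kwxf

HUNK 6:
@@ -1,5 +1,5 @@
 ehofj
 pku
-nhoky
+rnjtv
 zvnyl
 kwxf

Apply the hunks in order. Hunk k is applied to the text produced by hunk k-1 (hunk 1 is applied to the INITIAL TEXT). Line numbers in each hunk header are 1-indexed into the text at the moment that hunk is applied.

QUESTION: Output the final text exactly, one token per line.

Hunk 1: at line 1 remove [iwk,tuv,cdu] add [fxn] -> 5 lines: ehofj fju fxn mcehy por
Hunk 2: at line 1 remove [fju,fxn,mcehy] add [ujd,lwqo,cbh] -> 5 lines: ehofj ujd lwqo cbh por
Hunk 3: at line 1 remove [lwqo] add [fcbk,oofhm] -> 6 lines: ehofj ujd fcbk oofhm cbh por
Hunk 4: at line 4 remove [cbh] add [kwxf,meeq,hfx] -> 8 lines: ehofj ujd fcbk oofhm kwxf meeq hfx por
Hunk 5: at line 1 remove [ujd,fcbk,oofhm] add [pku,nhoky,zvnyl] -> 8 lines: ehofj pku nhoky zvnyl kwxf meeq hfx por
Hunk 6: at line 1 remove [nhoky] add [rnjtv] -> 8 lines: ehofj pku rnjtv zvnyl kwxf meeq hfx por

Answer: ehofj
pku
rnjtv
zvnyl
kwxf
meeq
hfx
por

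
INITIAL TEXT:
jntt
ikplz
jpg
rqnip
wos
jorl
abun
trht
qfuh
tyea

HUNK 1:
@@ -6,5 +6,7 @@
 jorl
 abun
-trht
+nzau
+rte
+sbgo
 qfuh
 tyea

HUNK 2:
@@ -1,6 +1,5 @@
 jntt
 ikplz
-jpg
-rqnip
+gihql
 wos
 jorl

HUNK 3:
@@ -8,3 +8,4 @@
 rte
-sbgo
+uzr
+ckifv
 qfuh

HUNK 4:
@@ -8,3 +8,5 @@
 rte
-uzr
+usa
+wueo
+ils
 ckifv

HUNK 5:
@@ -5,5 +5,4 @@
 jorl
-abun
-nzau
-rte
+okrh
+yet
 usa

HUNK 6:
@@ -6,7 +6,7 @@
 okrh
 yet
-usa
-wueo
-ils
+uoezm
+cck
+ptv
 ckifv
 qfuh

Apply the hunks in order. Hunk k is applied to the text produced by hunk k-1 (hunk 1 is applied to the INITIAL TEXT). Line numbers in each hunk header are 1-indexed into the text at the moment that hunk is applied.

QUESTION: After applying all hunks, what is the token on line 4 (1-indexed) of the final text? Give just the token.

Hunk 1: at line 6 remove [trht] add [nzau,rte,sbgo] -> 12 lines: jntt ikplz jpg rqnip wos jorl abun nzau rte sbgo qfuh tyea
Hunk 2: at line 1 remove [jpg,rqnip] add [gihql] -> 11 lines: jntt ikplz gihql wos jorl abun nzau rte sbgo qfuh tyea
Hunk 3: at line 8 remove [sbgo] add [uzr,ckifv] -> 12 lines: jntt ikplz gihql wos jorl abun nzau rte uzr ckifv qfuh tyea
Hunk 4: at line 8 remove [uzr] add [usa,wueo,ils] -> 14 lines: jntt ikplz gihql wos jorl abun nzau rte usa wueo ils ckifv qfuh tyea
Hunk 5: at line 5 remove [abun,nzau,rte] add [okrh,yet] -> 13 lines: jntt ikplz gihql wos jorl okrh yet usa wueo ils ckifv qfuh tyea
Hunk 6: at line 6 remove [usa,wueo,ils] add [uoezm,cck,ptv] -> 13 lines: jntt ikplz gihql wos jorl okrh yet uoezm cck ptv ckifv qfuh tyea
Final line 4: wos

Answer: wos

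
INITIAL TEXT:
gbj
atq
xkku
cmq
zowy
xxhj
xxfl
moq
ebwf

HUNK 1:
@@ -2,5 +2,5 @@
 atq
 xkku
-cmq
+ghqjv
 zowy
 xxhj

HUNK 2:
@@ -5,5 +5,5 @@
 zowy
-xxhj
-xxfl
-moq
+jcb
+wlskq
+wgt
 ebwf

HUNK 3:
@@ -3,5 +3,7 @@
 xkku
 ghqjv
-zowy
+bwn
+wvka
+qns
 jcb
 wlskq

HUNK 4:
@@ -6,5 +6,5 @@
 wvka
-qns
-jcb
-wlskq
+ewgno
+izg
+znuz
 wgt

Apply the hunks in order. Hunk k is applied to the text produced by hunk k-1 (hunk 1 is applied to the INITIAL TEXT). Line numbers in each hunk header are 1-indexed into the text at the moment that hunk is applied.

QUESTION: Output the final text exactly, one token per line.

Answer: gbj
atq
xkku
ghqjv
bwn
wvka
ewgno
izg
znuz
wgt
ebwf

Derivation:
Hunk 1: at line 2 remove [cmq] add [ghqjv] -> 9 lines: gbj atq xkku ghqjv zowy xxhj xxfl moq ebwf
Hunk 2: at line 5 remove [xxhj,xxfl,moq] add [jcb,wlskq,wgt] -> 9 lines: gbj atq xkku ghqjv zowy jcb wlskq wgt ebwf
Hunk 3: at line 3 remove [zowy] add [bwn,wvka,qns] -> 11 lines: gbj atq xkku ghqjv bwn wvka qns jcb wlskq wgt ebwf
Hunk 4: at line 6 remove [qns,jcb,wlskq] add [ewgno,izg,znuz] -> 11 lines: gbj atq xkku ghqjv bwn wvka ewgno izg znuz wgt ebwf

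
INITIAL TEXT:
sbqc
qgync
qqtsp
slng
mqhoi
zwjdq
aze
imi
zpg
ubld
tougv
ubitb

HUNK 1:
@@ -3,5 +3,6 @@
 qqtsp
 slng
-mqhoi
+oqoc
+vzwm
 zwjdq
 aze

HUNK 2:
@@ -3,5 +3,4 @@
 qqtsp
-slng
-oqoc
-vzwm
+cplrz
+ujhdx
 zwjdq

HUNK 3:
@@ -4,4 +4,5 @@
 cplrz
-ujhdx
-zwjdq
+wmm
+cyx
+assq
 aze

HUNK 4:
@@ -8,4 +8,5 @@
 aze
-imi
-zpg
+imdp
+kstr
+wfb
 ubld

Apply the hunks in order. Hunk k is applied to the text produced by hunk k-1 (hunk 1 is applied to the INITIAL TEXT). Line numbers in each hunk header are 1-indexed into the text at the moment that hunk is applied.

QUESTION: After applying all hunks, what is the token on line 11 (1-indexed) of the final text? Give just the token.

Answer: wfb

Derivation:
Hunk 1: at line 3 remove [mqhoi] add [oqoc,vzwm] -> 13 lines: sbqc qgync qqtsp slng oqoc vzwm zwjdq aze imi zpg ubld tougv ubitb
Hunk 2: at line 3 remove [slng,oqoc,vzwm] add [cplrz,ujhdx] -> 12 lines: sbqc qgync qqtsp cplrz ujhdx zwjdq aze imi zpg ubld tougv ubitb
Hunk 3: at line 4 remove [ujhdx,zwjdq] add [wmm,cyx,assq] -> 13 lines: sbqc qgync qqtsp cplrz wmm cyx assq aze imi zpg ubld tougv ubitb
Hunk 4: at line 8 remove [imi,zpg] add [imdp,kstr,wfb] -> 14 lines: sbqc qgync qqtsp cplrz wmm cyx assq aze imdp kstr wfb ubld tougv ubitb
Final line 11: wfb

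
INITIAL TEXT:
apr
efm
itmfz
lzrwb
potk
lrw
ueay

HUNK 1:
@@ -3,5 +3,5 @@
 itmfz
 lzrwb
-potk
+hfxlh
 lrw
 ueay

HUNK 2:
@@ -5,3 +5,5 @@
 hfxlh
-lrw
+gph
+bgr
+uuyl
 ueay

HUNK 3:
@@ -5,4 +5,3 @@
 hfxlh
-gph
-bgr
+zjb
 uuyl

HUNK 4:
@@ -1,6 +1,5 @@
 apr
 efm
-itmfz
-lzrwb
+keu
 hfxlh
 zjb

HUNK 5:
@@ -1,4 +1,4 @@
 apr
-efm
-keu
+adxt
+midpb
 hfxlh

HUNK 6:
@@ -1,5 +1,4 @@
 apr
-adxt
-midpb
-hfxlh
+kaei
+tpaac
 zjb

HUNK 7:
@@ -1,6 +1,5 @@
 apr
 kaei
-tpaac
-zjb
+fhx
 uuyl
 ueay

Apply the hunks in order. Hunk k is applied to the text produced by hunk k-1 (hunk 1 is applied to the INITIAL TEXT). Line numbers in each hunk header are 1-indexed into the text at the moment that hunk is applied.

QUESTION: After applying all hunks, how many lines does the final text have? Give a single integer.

Answer: 5

Derivation:
Hunk 1: at line 3 remove [potk] add [hfxlh] -> 7 lines: apr efm itmfz lzrwb hfxlh lrw ueay
Hunk 2: at line 5 remove [lrw] add [gph,bgr,uuyl] -> 9 lines: apr efm itmfz lzrwb hfxlh gph bgr uuyl ueay
Hunk 3: at line 5 remove [gph,bgr] add [zjb] -> 8 lines: apr efm itmfz lzrwb hfxlh zjb uuyl ueay
Hunk 4: at line 1 remove [itmfz,lzrwb] add [keu] -> 7 lines: apr efm keu hfxlh zjb uuyl ueay
Hunk 5: at line 1 remove [efm,keu] add [adxt,midpb] -> 7 lines: apr adxt midpb hfxlh zjb uuyl ueay
Hunk 6: at line 1 remove [adxt,midpb,hfxlh] add [kaei,tpaac] -> 6 lines: apr kaei tpaac zjb uuyl ueay
Hunk 7: at line 1 remove [tpaac,zjb] add [fhx] -> 5 lines: apr kaei fhx uuyl ueay
Final line count: 5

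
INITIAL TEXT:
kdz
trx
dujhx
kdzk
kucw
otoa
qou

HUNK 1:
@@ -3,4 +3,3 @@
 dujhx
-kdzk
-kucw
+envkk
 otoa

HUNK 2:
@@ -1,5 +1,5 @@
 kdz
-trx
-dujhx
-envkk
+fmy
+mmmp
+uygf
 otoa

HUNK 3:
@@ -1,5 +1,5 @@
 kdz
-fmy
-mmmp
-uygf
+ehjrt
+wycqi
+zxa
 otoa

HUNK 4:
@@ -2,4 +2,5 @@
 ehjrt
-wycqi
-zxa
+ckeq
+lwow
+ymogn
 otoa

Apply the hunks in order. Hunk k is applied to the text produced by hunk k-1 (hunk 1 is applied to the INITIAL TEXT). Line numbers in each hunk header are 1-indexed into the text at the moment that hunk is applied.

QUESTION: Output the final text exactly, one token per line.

Hunk 1: at line 3 remove [kdzk,kucw] add [envkk] -> 6 lines: kdz trx dujhx envkk otoa qou
Hunk 2: at line 1 remove [trx,dujhx,envkk] add [fmy,mmmp,uygf] -> 6 lines: kdz fmy mmmp uygf otoa qou
Hunk 3: at line 1 remove [fmy,mmmp,uygf] add [ehjrt,wycqi,zxa] -> 6 lines: kdz ehjrt wycqi zxa otoa qou
Hunk 4: at line 2 remove [wycqi,zxa] add [ckeq,lwow,ymogn] -> 7 lines: kdz ehjrt ckeq lwow ymogn otoa qou

Answer: kdz
ehjrt
ckeq
lwow
ymogn
otoa
qou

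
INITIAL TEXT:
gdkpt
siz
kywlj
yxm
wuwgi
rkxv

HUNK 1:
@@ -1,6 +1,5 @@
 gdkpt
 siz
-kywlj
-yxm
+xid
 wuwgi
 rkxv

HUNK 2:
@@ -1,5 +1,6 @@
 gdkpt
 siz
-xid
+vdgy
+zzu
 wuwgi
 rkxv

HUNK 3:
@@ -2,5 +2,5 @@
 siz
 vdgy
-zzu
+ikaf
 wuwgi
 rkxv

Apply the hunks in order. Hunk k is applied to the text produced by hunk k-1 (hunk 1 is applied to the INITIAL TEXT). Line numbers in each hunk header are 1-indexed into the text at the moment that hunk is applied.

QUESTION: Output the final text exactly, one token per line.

Answer: gdkpt
siz
vdgy
ikaf
wuwgi
rkxv

Derivation:
Hunk 1: at line 1 remove [kywlj,yxm] add [xid] -> 5 lines: gdkpt siz xid wuwgi rkxv
Hunk 2: at line 1 remove [xid] add [vdgy,zzu] -> 6 lines: gdkpt siz vdgy zzu wuwgi rkxv
Hunk 3: at line 2 remove [zzu] add [ikaf] -> 6 lines: gdkpt siz vdgy ikaf wuwgi rkxv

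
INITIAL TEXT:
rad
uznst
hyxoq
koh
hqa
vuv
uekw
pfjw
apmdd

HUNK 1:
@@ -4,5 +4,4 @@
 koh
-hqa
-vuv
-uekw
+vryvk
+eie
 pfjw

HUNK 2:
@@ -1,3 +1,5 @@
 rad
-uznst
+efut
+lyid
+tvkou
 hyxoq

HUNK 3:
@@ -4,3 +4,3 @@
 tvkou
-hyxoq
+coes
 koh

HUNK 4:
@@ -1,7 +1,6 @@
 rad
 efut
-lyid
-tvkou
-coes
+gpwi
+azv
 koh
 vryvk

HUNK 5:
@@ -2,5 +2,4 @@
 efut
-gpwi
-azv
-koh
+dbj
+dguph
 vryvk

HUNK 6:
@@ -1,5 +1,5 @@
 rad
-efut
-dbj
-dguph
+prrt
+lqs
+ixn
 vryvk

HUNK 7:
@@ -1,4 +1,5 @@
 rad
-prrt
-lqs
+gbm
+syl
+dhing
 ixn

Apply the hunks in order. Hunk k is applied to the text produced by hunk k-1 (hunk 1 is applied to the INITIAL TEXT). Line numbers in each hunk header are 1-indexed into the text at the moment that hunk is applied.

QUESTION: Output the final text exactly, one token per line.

Answer: rad
gbm
syl
dhing
ixn
vryvk
eie
pfjw
apmdd

Derivation:
Hunk 1: at line 4 remove [hqa,vuv,uekw] add [vryvk,eie] -> 8 lines: rad uznst hyxoq koh vryvk eie pfjw apmdd
Hunk 2: at line 1 remove [uznst] add [efut,lyid,tvkou] -> 10 lines: rad efut lyid tvkou hyxoq koh vryvk eie pfjw apmdd
Hunk 3: at line 4 remove [hyxoq] add [coes] -> 10 lines: rad efut lyid tvkou coes koh vryvk eie pfjw apmdd
Hunk 4: at line 1 remove [lyid,tvkou,coes] add [gpwi,azv] -> 9 lines: rad efut gpwi azv koh vryvk eie pfjw apmdd
Hunk 5: at line 2 remove [gpwi,azv,koh] add [dbj,dguph] -> 8 lines: rad efut dbj dguph vryvk eie pfjw apmdd
Hunk 6: at line 1 remove [efut,dbj,dguph] add [prrt,lqs,ixn] -> 8 lines: rad prrt lqs ixn vryvk eie pfjw apmdd
Hunk 7: at line 1 remove [prrt,lqs] add [gbm,syl,dhing] -> 9 lines: rad gbm syl dhing ixn vryvk eie pfjw apmdd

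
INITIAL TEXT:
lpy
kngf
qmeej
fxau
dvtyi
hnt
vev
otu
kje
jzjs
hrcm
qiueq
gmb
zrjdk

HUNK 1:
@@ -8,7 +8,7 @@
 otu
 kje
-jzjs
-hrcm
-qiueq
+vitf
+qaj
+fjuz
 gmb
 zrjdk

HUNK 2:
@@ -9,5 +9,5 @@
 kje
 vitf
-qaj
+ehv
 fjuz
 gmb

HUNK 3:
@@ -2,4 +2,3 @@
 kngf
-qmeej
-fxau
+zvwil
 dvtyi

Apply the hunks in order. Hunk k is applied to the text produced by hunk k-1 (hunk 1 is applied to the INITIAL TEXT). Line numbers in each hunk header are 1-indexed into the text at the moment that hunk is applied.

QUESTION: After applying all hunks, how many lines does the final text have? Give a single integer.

Answer: 13

Derivation:
Hunk 1: at line 8 remove [jzjs,hrcm,qiueq] add [vitf,qaj,fjuz] -> 14 lines: lpy kngf qmeej fxau dvtyi hnt vev otu kje vitf qaj fjuz gmb zrjdk
Hunk 2: at line 9 remove [qaj] add [ehv] -> 14 lines: lpy kngf qmeej fxau dvtyi hnt vev otu kje vitf ehv fjuz gmb zrjdk
Hunk 3: at line 2 remove [qmeej,fxau] add [zvwil] -> 13 lines: lpy kngf zvwil dvtyi hnt vev otu kje vitf ehv fjuz gmb zrjdk
Final line count: 13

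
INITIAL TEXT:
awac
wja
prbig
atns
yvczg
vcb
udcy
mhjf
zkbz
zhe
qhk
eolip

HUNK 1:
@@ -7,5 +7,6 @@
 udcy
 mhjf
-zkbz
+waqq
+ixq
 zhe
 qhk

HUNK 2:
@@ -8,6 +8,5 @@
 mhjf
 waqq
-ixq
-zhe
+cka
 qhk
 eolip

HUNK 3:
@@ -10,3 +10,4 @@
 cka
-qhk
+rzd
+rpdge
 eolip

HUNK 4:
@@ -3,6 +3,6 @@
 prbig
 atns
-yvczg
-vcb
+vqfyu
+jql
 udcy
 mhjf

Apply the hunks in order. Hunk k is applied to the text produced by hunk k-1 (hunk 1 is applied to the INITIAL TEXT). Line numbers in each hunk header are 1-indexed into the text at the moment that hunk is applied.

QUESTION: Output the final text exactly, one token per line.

Answer: awac
wja
prbig
atns
vqfyu
jql
udcy
mhjf
waqq
cka
rzd
rpdge
eolip

Derivation:
Hunk 1: at line 7 remove [zkbz] add [waqq,ixq] -> 13 lines: awac wja prbig atns yvczg vcb udcy mhjf waqq ixq zhe qhk eolip
Hunk 2: at line 8 remove [ixq,zhe] add [cka] -> 12 lines: awac wja prbig atns yvczg vcb udcy mhjf waqq cka qhk eolip
Hunk 3: at line 10 remove [qhk] add [rzd,rpdge] -> 13 lines: awac wja prbig atns yvczg vcb udcy mhjf waqq cka rzd rpdge eolip
Hunk 4: at line 3 remove [yvczg,vcb] add [vqfyu,jql] -> 13 lines: awac wja prbig atns vqfyu jql udcy mhjf waqq cka rzd rpdge eolip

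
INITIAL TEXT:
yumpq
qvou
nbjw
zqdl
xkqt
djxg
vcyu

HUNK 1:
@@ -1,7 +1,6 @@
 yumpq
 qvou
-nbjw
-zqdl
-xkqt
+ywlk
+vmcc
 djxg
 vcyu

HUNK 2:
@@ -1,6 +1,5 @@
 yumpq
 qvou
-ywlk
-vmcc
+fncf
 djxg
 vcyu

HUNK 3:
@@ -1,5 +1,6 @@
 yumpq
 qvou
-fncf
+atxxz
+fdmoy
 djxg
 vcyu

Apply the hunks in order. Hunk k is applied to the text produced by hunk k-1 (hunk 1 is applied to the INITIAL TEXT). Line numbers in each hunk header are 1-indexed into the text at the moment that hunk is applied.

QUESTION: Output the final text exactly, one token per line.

Hunk 1: at line 1 remove [nbjw,zqdl,xkqt] add [ywlk,vmcc] -> 6 lines: yumpq qvou ywlk vmcc djxg vcyu
Hunk 2: at line 1 remove [ywlk,vmcc] add [fncf] -> 5 lines: yumpq qvou fncf djxg vcyu
Hunk 3: at line 1 remove [fncf] add [atxxz,fdmoy] -> 6 lines: yumpq qvou atxxz fdmoy djxg vcyu

Answer: yumpq
qvou
atxxz
fdmoy
djxg
vcyu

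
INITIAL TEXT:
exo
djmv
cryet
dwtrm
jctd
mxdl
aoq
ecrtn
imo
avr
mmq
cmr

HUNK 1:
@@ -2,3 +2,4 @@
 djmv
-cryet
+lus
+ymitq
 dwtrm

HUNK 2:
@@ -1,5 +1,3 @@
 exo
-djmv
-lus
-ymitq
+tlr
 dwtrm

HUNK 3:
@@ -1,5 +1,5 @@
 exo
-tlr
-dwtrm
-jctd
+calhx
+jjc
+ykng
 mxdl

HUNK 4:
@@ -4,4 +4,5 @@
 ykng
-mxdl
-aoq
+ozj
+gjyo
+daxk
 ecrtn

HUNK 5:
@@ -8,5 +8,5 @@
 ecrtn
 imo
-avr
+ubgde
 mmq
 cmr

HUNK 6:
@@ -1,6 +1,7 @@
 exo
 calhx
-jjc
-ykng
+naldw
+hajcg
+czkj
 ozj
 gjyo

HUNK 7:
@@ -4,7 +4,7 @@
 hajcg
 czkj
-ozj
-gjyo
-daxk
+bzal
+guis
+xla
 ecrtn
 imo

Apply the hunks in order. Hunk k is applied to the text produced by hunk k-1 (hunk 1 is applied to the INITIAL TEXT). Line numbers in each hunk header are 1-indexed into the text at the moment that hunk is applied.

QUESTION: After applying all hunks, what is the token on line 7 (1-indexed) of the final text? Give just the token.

Answer: guis

Derivation:
Hunk 1: at line 2 remove [cryet] add [lus,ymitq] -> 13 lines: exo djmv lus ymitq dwtrm jctd mxdl aoq ecrtn imo avr mmq cmr
Hunk 2: at line 1 remove [djmv,lus,ymitq] add [tlr] -> 11 lines: exo tlr dwtrm jctd mxdl aoq ecrtn imo avr mmq cmr
Hunk 3: at line 1 remove [tlr,dwtrm,jctd] add [calhx,jjc,ykng] -> 11 lines: exo calhx jjc ykng mxdl aoq ecrtn imo avr mmq cmr
Hunk 4: at line 4 remove [mxdl,aoq] add [ozj,gjyo,daxk] -> 12 lines: exo calhx jjc ykng ozj gjyo daxk ecrtn imo avr mmq cmr
Hunk 5: at line 8 remove [avr] add [ubgde] -> 12 lines: exo calhx jjc ykng ozj gjyo daxk ecrtn imo ubgde mmq cmr
Hunk 6: at line 1 remove [jjc,ykng] add [naldw,hajcg,czkj] -> 13 lines: exo calhx naldw hajcg czkj ozj gjyo daxk ecrtn imo ubgde mmq cmr
Hunk 7: at line 4 remove [ozj,gjyo,daxk] add [bzal,guis,xla] -> 13 lines: exo calhx naldw hajcg czkj bzal guis xla ecrtn imo ubgde mmq cmr
Final line 7: guis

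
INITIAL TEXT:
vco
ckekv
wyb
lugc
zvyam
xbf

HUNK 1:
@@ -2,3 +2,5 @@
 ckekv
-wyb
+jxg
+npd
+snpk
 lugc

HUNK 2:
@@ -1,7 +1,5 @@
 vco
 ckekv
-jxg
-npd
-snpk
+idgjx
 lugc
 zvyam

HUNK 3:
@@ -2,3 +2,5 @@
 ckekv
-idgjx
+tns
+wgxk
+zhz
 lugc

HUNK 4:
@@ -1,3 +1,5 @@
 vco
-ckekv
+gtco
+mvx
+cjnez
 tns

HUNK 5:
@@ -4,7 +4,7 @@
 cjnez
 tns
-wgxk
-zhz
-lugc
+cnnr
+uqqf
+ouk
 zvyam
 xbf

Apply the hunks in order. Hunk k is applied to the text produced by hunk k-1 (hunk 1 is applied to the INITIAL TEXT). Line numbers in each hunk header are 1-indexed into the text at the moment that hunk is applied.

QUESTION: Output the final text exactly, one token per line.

Hunk 1: at line 2 remove [wyb] add [jxg,npd,snpk] -> 8 lines: vco ckekv jxg npd snpk lugc zvyam xbf
Hunk 2: at line 1 remove [jxg,npd,snpk] add [idgjx] -> 6 lines: vco ckekv idgjx lugc zvyam xbf
Hunk 3: at line 2 remove [idgjx] add [tns,wgxk,zhz] -> 8 lines: vco ckekv tns wgxk zhz lugc zvyam xbf
Hunk 4: at line 1 remove [ckekv] add [gtco,mvx,cjnez] -> 10 lines: vco gtco mvx cjnez tns wgxk zhz lugc zvyam xbf
Hunk 5: at line 4 remove [wgxk,zhz,lugc] add [cnnr,uqqf,ouk] -> 10 lines: vco gtco mvx cjnez tns cnnr uqqf ouk zvyam xbf

Answer: vco
gtco
mvx
cjnez
tns
cnnr
uqqf
ouk
zvyam
xbf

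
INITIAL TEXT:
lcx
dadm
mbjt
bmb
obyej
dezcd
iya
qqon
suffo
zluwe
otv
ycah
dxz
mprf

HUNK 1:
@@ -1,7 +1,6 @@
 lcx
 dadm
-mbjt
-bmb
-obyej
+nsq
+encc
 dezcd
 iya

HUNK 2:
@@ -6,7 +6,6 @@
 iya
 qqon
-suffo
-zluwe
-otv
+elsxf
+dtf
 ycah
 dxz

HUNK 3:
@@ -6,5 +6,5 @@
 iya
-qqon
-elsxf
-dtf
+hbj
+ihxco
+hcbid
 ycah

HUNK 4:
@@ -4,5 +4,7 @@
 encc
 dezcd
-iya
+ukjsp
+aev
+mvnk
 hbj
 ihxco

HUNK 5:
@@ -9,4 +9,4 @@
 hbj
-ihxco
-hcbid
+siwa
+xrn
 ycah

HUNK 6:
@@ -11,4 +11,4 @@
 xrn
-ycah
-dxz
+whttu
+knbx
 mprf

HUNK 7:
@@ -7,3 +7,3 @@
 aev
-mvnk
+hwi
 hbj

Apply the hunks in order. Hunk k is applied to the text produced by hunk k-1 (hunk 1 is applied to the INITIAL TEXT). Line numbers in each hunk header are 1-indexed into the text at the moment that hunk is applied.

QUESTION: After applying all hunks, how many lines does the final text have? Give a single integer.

Hunk 1: at line 1 remove [mbjt,bmb,obyej] add [nsq,encc] -> 13 lines: lcx dadm nsq encc dezcd iya qqon suffo zluwe otv ycah dxz mprf
Hunk 2: at line 6 remove [suffo,zluwe,otv] add [elsxf,dtf] -> 12 lines: lcx dadm nsq encc dezcd iya qqon elsxf dtf ycah dxz mprf
Hunk 3: at line 6 remove [qqon,elsxf,dtf] add [hbj,ihxco,hcbid] -> 12 lines: lcx dadm nsq encc dezcd iya hbj ihxco hcbid ycah dxz mprf
Hunk 4: at line 4 remove [iya] add [ukjsp,aev,mvnk] -> 14 lines: lcx dadm nsq encc dezcd ukjsp aev mvnk hbj ihxco hcbid ycah dxz mprf
Hunk 5: at line 9 remove [ihxco,hcbid] add [siwa,xrn] -> 14 lines: lcx dadm nsq encc dezcd ukjsp aev mvnk hbj siwa xrn ycah dxz mprf
Hunk 6: at line 11 remove [ycah,dxz] add [whttu,knbx] -> 14 lines: lcx dadm nsq encc dezcd ukjsp aev mvnk hbj siwa xrn whttu knbx mprf
Hunk 7: at line 7 remove [mvnk] add [hwi] -> 14 lines: lcx dadm nsq encc dezcd ukjsp aev hwi hbj siwa xrn whttu knbx mprf
Final line count: 14

Answer: 14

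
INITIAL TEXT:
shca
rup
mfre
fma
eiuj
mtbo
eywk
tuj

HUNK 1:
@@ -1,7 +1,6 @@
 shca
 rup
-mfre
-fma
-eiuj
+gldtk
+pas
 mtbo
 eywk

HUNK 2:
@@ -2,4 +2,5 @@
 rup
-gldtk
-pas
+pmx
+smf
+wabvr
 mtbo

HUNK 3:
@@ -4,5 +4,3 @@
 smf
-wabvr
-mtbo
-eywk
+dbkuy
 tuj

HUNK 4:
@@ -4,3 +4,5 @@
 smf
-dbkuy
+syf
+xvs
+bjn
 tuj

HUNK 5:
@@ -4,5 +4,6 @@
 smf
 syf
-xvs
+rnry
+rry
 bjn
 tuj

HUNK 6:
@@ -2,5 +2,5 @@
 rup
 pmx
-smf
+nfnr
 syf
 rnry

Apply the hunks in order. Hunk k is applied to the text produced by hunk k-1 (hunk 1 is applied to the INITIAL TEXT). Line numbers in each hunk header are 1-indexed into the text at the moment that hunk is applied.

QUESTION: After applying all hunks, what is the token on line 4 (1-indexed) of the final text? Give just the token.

Answer: nfnr

Derivation:
Hunk 1: at line 1 remove [mfre,fma,eiuj] add [gldtk,pas] -> 7 lines: shca rup gldtk pas mtbo eywk tuj
Hunk 2: at line 2 remove [gldtk,pas] add [pmx,smf,wabvr] -> 8 lines: shca rup pmx smf wabvr mtbo eywk tuj
Hunk 3: at line 4 remove [wabvr,mtbo,eywk] add [dbkuy] -> 6 lines: shca rup pmx smf dbkuy tuj
Hunk 4: at line 4 remove [dbkuy] add [syf,xvs,bjn] -> 8 lines: shca rup pmx smf syf xvs bjn tuj
Hunk 5: at line 4 remove [xvs] add [rnry,rry] -> 9 lines: shca rup pmx smf syf rnry rry bjn tuj
Hunk 6: at line 2 remove [smf] add [nfnr] -> 9 lines: shca rup pmx nfnr syf rnry rry bjn tuj
Final line 4: nfnr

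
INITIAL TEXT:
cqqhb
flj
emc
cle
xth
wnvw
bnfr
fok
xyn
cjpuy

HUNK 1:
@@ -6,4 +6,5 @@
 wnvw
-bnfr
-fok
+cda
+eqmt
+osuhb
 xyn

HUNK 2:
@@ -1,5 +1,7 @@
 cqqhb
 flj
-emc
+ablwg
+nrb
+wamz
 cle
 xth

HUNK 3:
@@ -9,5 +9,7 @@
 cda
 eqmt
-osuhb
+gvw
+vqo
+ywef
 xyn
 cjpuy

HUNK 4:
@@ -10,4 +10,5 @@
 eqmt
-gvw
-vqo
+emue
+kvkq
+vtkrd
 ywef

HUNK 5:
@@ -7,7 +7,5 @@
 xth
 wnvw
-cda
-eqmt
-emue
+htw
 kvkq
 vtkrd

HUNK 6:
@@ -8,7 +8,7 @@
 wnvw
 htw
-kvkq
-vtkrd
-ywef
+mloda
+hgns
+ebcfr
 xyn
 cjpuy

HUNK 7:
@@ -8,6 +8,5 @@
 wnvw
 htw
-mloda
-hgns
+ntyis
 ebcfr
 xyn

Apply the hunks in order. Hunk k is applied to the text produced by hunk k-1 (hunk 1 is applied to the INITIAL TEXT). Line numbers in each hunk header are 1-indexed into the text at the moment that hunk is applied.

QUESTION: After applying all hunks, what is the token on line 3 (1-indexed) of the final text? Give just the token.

Hunk 1: at line 6 remove [bnfr,fok] add [cda,eqmt,osuhb] -> 11 lines: cqqhb flj emc cle xth wnvw cda eqmt osuhb xyn cjpuy
Hunk 2: at line 1 remove [emc] add [ablwg,nrb,wamz] -> 13 lines: cqqhb flj ablwg nrb wamz cle xth wnvw cda eqmt osuhb xyn cjpuy
Hunk 3: at line 9 remove [osuhb] add [gvw,vqo,ywef] -> 15 lines: cqqhb flj ablwg nrb wamz cle xth wnvw cda eqmt gvw vqo ywef xyn cjpuy
Hunk 4: at line 10 remove [gvw,vqo] add [emue,kvkq,vtkrd] -> 16 lines: cqqhb flj ablwg nrb wamz cle xth wnvw cda eqmt emue kvkq vtkrd ywef xyn cjpuy
Hunk 5: at line 7 remove [cda,eqmt,emue] add [htw] -> 14 lines: cqqhb flj ablwg nrb wamz cle xth wnvw htw kvkq vtkrd ywef xyn cjpuy
Hunk 6: at line 8 remove [kvkq,vtkrd,ywef] add [mloda,hgns,ebcfr] -> 14 lines: cqqhb flj ablwg nrb wamz cle xth wnvw htw mloda hgns ebcfr xyn cjpuy
Hunk 7: at line 8 remove [mloda,hgns] add [ntyis] -> 13 lines: cqqhb flj ablwg nrb wamz cle xth wnvw htw ntyis ebcfr xyn cjpuy
Final line 3: ablwg

Answer: ablwg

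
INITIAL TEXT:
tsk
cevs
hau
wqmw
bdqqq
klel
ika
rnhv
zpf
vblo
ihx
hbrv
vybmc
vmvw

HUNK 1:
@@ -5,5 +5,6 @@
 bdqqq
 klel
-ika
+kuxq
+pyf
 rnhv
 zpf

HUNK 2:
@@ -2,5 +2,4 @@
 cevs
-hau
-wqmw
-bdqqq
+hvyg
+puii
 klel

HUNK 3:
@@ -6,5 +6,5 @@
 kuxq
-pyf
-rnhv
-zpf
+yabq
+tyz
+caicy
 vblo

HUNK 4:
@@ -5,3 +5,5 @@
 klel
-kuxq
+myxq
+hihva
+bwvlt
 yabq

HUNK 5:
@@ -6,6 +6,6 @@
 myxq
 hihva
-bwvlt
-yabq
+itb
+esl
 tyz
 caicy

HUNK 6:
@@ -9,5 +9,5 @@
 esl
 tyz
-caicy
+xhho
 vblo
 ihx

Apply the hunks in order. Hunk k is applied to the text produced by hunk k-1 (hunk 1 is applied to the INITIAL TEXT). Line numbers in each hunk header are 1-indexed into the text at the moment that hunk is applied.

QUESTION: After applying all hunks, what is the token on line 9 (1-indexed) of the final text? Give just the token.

Hunk 1: at line 5 remove [ika] add [kuxq,pyf] -> 15 lines: tsk cevs hau wqmw bdqqq klel kuxq pyf rnhv zpf vblo ihx hbrv vybmc vmvw
Hunk 2: at line 2 remove [hau,wqmw,bdqqq] add [hvyg,puii] -> 14 lines: tsk cevs hvyg puii klel kuxq pyf rnhv zpf vblo ihx hbrv vybmc vmvw
Hunk 3: at line 6 remove [pyf,rnhv,zpf] add [yabq,tyz,caicy] -> 14 lines: tsk cevs hvyg puii klel kuxq yabq tyz caicy vblo ihx hbrv vybmc vmvw
Hunk 4: at line 5 remove [kuxq] add [myxq,hihva,bwvlt] -> 16 lines: tsk cevs hvyg puii klel myxq hihva bwvlt yabq tyz caicy vblo ihx hbrv vybmc vmvw
Hunk 5: at line 6 remove [bwvlt,yabq] add [itb,esl] -> 16 lines: tsk cevs hvyg puii klel myxq hihva itb esl tyz caicy vblo ihx hbrv vybmc vmvw
Hunk 6: at line 9 remove [caicy] add [xhho] -> 16 lines: tsk cevs hvyg puii klel myxq hihva itb esl tyz xhho vblo ihx hbrv vybmc vmvw
Final line 9: esl

Answer: esl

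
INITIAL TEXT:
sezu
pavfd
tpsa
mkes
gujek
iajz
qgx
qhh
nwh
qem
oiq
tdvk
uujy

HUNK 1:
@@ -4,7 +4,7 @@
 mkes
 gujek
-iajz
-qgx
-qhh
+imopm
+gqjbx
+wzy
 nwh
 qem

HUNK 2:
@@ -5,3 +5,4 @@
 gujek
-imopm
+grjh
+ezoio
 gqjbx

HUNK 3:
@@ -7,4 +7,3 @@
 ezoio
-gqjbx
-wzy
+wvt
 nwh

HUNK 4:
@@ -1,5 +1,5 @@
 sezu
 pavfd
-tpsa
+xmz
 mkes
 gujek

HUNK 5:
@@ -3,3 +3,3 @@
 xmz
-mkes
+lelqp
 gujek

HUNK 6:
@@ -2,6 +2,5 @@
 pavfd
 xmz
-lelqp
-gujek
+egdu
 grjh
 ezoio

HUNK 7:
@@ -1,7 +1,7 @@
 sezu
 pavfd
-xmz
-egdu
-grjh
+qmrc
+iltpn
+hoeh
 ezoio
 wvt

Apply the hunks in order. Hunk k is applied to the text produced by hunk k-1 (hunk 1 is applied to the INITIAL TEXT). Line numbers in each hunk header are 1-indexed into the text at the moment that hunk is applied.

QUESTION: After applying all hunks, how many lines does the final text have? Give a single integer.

Hunk 1: at line 4 remove [iajz,qgx,qhh] add [imopm,gqjbx,wzy] -> 13 lines: sezu pavfd tpsa mkes gujek imopm gqjbx wzy nwh qem oiq tdvk uujy
Hunk 2: at line 5 remove [imopm] add [grjh,ezoio] -> 14 lines: sezu pavfd tpsa mkes gujek grjh ezoio gqjbx wzy nwh qem oiq tdvk uujy
Hunk 3: at line 7 remove [gqjbx,wzy] add [wvt] -> 13 lines: sezu pavfd tpsa mkes gujek grjh ezoio wvt nwh qem oiq tdvk uujy
Hunk 4: at line 1 remove [tpsa] add [xmz] -> 13 lines: sezu pavfd xmz mkes gujek grjh ezoio wvt nwh qem oiq tdvk uujy
Hunk 5: at line 3 remove [mkes] add [lelqp] -> 13 lines: sezu pavfd xmz lelqp gujek grjh ezoio wvt nwh qem oiq tdvk uujy
Hunk 6: at line 2 remove [lelqp,gujek] add [egdu] -> 12 lines: sezu pavfd xmz egdu grjh ezoio wvt nwh qem oiq tdvk uujy
Hunk 7: at line 1 remove [xmz,egdu,grjh] add [qmrc,iltpn,hoeh] -> 12 lines: sezu pavfd qmrc iltpn hoeh ezoio wvt nwh qem oiq tdvk uujy
Final line count: 12

Answer: 12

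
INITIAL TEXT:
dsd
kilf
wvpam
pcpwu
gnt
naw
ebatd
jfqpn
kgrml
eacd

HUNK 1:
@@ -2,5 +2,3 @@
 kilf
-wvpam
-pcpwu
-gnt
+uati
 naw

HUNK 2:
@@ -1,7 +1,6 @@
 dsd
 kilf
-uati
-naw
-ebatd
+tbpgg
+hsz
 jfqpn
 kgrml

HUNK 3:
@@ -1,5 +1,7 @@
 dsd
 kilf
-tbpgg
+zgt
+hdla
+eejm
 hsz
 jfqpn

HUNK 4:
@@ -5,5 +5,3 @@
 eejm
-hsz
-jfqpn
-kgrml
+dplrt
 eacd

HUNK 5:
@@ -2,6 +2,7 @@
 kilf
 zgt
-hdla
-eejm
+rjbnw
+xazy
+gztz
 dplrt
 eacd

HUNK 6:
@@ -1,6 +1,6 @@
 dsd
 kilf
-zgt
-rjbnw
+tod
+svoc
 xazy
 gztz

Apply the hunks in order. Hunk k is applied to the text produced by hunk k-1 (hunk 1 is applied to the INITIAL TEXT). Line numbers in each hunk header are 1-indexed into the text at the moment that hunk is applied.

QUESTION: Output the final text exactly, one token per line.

Answer: dsd
kilf
tod
svoc
xazy
gztz
dplrt
eacd

Derivation:
Hunk 1: at line 2 remove [wvpam,pcpwu,gnt] add [uati] -> 8 lines: dsd kilf uati naw ebatd jfqpn kgrml eacd
Hunk 2: at line 1 remove [uati,naw,ebatd] add [tbpgg,hsz] -> 7 lines: dsd kilf tbpgg hsz jfqpn kgrml eacd
Hunk 3: at line 1 remove [tbpgg] add [zgt,hdla,eejm] -> 9 lines: dsd kilf zgt hdla eejm hsz jfqpn kgrml eacd
Hunk 4: at line 5 remove [hsz,jfqpn,kgrml] add [dplrt] -> 7 lines: dsd kilf zgt hdla eejm dplrt eacd
Hunk 5: at line 2 remove [hdla,eejm] add [rjbnw,xazy,gztz] -> 8 lines: dsd kilf zgt rjbnw xazy gztz dplrt eacd
Hunk 6: at line 1 remove [zgt,rjbnw] add [tod,svoc] -> 8 lines: dsd kilf tod svoc xazy gztz dplrt eacd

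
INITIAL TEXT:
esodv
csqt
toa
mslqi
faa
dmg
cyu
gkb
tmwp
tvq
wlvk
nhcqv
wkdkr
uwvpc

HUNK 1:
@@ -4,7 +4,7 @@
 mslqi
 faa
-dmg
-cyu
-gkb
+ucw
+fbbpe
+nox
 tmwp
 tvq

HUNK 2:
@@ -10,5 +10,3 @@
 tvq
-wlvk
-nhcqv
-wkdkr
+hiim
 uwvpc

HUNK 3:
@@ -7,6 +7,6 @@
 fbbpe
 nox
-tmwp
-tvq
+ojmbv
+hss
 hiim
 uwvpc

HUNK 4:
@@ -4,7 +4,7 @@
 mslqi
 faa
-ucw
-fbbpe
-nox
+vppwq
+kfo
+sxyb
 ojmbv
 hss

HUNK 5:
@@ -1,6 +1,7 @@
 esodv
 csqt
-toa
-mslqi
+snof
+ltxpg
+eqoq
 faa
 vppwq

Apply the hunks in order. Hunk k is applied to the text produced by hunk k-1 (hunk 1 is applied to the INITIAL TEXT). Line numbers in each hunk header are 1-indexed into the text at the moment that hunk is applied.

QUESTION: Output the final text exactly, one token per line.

Answer: esodv
csqt
snof
ltxpg
eqoq
faa
vppwq
kfo
sxyb
ojmbv
hss
hiim
uwvpc

Derivation:
Hunk 1: at line 4 remove [dmg,cyu,gkb] add [ucw,fbbpe,nox] -> 14 lines: esodv csqt toa mslqi faa ucw fbbpe nox tmwp tvq wlvk nhcqv wkdkr uwvpc
Hunk 2: at line 10 remove [wlvk,nhcqv,wkdkr] add [hiim] -> 12 lines: esodv csqt toa mslqi faa ucw fbbpe nox tmwp tvq hiim uwvpc
Hunk 3: at line 7 remove [tmwp,tvq] add [ojmbv,hss] -> 12 lines: esodv csqt toa mslqi faa ucw fbbpe nox ojmbv hss hiim uwvpc
Hunk 4: at line 4 remove [ucw,fbbpe,nox] add [vppwq,kfo,sxyb] -> 12 lines: esodv csqt toa mslqi faa vppwq kfo sxyb ojmbv hss hiim uwvpc
Hunk 5: at line 1 remove [toa,mslqi] add [snof,ltxpg,eqoq] -> 13 lines: esodv csqt snof ltxpg eqoq faa vppwq kfo sxyb ojmbv hss hiim uwvpc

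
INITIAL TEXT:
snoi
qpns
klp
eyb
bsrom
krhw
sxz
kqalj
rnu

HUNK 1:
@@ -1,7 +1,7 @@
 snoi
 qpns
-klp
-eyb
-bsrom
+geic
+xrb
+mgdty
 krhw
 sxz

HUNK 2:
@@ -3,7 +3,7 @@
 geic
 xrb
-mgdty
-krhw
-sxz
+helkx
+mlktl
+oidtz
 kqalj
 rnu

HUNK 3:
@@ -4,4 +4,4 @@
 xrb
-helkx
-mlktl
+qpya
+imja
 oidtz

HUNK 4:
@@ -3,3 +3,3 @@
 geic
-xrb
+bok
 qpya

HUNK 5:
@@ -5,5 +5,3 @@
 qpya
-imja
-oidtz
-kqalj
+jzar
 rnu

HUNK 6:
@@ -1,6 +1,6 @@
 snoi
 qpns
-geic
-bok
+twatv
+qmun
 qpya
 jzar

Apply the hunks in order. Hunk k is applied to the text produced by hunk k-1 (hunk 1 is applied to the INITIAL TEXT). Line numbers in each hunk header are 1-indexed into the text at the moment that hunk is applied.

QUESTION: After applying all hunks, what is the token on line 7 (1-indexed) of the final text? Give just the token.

Answer: rnu

Derivation:
Hunk 1: at line 1 remove [klp,eyb,bsrom] add [geic,xrb,mgdty] -> 9 lines: snoi qpns geic xrb mgdty krhw sxz kqalj rnu
Hunk 2: at line 3 remove [mgdty,krhw,sxz] add [helkx,mlktl,oidtz] -> 9 lines: snoi qpns geic xrb helkx mlktl oidtz kqalj rnu
Hunk 3: at line 4 remove [helkx,mlktl] add [qpya,imja] -> 9 lines: snoi qpns geic xrb qpya imja oidtz kqalj rnu
Hunk 4: at line 3 remove [xrb] add [bok] -> 9 lines: snoi qpns geic bok qpya imja oidtz kqalj rnu
Hunk 5: at line 5 remove [imja,oidtz,kqalj] add [jzar] -> 7 lines: snoi qpns geic bok qpya jzar rnu
Hunk 6: at line 1 remove [geic,bok] add [twatv,qmun] -> 7 lines: snoi qpns twatv qmun qpya jzar rnu
Final line 7: rnu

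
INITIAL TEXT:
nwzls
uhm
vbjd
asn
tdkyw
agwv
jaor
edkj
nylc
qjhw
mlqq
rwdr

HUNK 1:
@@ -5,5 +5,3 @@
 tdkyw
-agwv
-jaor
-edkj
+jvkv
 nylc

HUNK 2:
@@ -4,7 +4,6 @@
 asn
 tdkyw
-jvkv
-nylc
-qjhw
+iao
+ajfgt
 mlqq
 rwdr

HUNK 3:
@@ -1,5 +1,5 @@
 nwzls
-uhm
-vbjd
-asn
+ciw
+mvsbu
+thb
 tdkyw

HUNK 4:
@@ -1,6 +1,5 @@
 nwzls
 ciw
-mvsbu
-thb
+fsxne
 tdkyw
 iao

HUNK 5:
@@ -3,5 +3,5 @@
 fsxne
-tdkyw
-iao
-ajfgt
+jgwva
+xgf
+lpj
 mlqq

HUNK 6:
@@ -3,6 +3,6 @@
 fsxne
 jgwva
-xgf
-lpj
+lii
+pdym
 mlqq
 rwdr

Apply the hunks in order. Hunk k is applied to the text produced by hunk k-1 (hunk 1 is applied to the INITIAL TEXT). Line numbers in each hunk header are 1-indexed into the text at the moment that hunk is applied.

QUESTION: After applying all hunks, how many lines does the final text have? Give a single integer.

Hunk 1: at line 5 remove [agwv,jaor,edkj] add [jvkv] -> 10 lines: nwzls uhm vbjd asn tdkyw jvkv nylc qjhw mlqq rwdr
Hunk 2: at line 4 remove [jvkv,nylc,qjhw] add [iao,ajfgt] -> 9 lines: nwzls uhm vbjd asn tdkyw iao ajfgt mlqq rwdr
Hunk 3: at line 1 remove [uhm,vbjd,asn] add [ciw,mvsbu,thb] -> 9 lines: nwzls ciw mvsbu thb tdkyw iao ajfgt mlqq rwdr
Hunk 4: at line 1 remove [mvsbu,thb] add [fsxne] -> 8 lines: nwzls ciw fsxne tdkyw iao ajfgt mlqq rwdr
Hunk 5: at line 3 remove [tdkyw,iao,ajfgt] add [jgwva,xgf,lpj] -> 8 lines: nwzls ciw fsxne jgwva xgf lpj mlqq rwdr
Hunk 6: at line 3 remove [xgf,lpj] add [lii,pdym] -> 8 lines: nwzls ciw fsxne jgwva lii pdym mlqq rwdr
Final line count: 8

Answer: 8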